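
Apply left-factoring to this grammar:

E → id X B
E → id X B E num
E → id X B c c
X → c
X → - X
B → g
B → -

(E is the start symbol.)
Left-factoring transforms A → αβ₁ | αβ₂ into A → αA' and A' → β₁ | β₂
(α is the longest common prefix among the alternatives). Repeat until
no nonterminal has two alternatives with a common prefix.

Round 1: E has alternatives sharing prefix 'id X B'. Introduce E': E → id X B E'
  Add: E' → ε
  Add: E' → E num
  Add: E' → c c

No remaining common prefixes — done.

Resulting grammar:
E → id X B E'
E' → ε
E' → E num
E' → c c
X → c
X → - X
B → g
B → -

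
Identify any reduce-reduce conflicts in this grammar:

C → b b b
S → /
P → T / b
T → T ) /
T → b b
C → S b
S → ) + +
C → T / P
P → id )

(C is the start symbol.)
A reduce-reduce conflict occurs when an LR(0) state has two complete items [A → α .] and [B → β .] — both call for a reduction, and with no lookahead the parser cannot choose between them.

Augment with C' → C and build the canonical LR(0) collection (I0 = CLOSURE({[C' → . C]}), then GOTO on every symbol after a dot until no new states appear). It has 23 states:
  I0: { [C → . S b], [C → . T / P], [C → . b b b], [C' → . C], [S → . ) + +], [S → . /], [T → . T ) /], [T → . b b] }  — shift
  I1: { [S → ) . + +] }  — shift
  I2: { [S → / .] }  — reduce
  I3: { [C' → C .] }  — accept
  I4: { [C → S . b] }  — shift
  I5: { [C → T . / P], [T → T . ) /] }  — shift
  I6: { [C → b . b b], [T → b . b] }  — shift
  I7: { [C → b b . b], [T → b b .] }  — shift, reduce
  I8: { [C → b b b .] }  — reduce
  I9: { [T → T ) . /] }  — shift
  I10: { [C → T / . P], [P → . T / b], [P → . id )], [T → . T ) /], [T → . b b] }  — shift
  I11: { [C → T / P .] }  — reduce
  I12: { [P → T . / b], [T → T . ) /] }  — shift
  I13: { [T → b . b] }  — shift
  I14: { [P → id . )] }  — shift
  I15: { [P → id ) .] }  — reduce
  I16: { [T → b b .] }  — reduce
  I17: { [P → T / . b] }  — shift
  I18: { [P → T / b .] }  — reduce
  I19: { [T → T ) / .] }  — reduce
  I20: { [C → S b .] }  — reduce
  I21: { [S → ) + . +] }  — shift
  I22: { [S → ) + + .] }  — reduce

No state contains more than one complete item.

Answer: No reduce-reduce conflicts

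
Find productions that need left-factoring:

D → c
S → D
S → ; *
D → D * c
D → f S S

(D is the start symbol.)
No, left-factoring is not needed

Left-factoring is needed when two productions for the same non-terminal
share a common prefix on the right-hand side.

Productions for D:
  D → c
  D → D * c
  D → f S S
Productions for S:
  S → D
  S → ; *

No common prefixes found.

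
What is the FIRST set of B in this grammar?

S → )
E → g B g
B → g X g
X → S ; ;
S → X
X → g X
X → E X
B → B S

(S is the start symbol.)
To compute FIRST(B), examine every production with B on the left-hand side, reading each right-hand side left to right until a non-nullable symbol is reached.

From B → g X g:
  - g is a terminal: add 'g' and stop
From B → B S:
  - B is the symbol being defined: contributes nothing new
    B is not nullable, so stop

Collecting: FIRST(B) = { 'g' }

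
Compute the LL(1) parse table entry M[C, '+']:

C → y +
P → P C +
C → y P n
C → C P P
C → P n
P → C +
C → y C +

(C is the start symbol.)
Empty (error entry)

To find M[C, '+'], we find productions for C where '+' is in the predict set (PREDICT(N → α) = (FIRST(α) \ {ε}) ∪ (FOLLOW(N) if α ⇒* ε)).

Relevant sets:
  FIRST(C) = { 'y' }
  FIRST(P) = { 'y' }

C → y +: PREDICT = { 'y' }
C → y P n: PREDICT = { 'y' }
C → C P P: PREDICT = { 'y' }
C → P n: PREDICT = { 'y' }
C → y C +: PREDICT = { 'y' }

M[C, '+'] is empty (no production applies)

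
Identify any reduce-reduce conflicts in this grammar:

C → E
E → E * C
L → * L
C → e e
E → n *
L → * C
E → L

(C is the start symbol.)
Yes — I12: [E → L .] vs [L → * L .]

A reduce-reduce conflict occurs when an LR(0) state has two complete items [A → α .] and [B → β .] — both call for a reduction, and with no lookahead the parser cannot choose between them.

Augment with C' → C and build the canonical LR(0) collection (I0 = CLOSURE({[C' → . C]}), then GOTO on every symbol after a dot until no new states appear). It has 13 states:
  I0: { [C → . E], [C → . e e], [C' → . C], [E → . E * C], [E → . L], [E → . n *], [L → . * C], [L → . * L] }  — shift
  I1: { [C → . E], [C → . e e], [E → . E * C], [E → . L], [E → . n *], [L → * . C], [L → * . L], [L → . * C], [L → . * L] }  — shift
  I2: { [C' → C .] }  — accept
  I3: { [C → E .], [E → E . * C] }  — shift, reduce
  I4: { [E → L .] }  — reduce
  I5: { [C → e . e] }  — shift
  I6: { [E → n . *] }  — shift
  I7: { [E → n * .] }  — reduce
  I8: { [C → e e .] }  — reduce
  I9: { [C → . E], [C → . e e], [E → . E * C], [E → . L], [E → . n *], [E → E * . C], [L → . * C], [L → . * L] }  — shift
  I10: { [E → E * C .] }  — reduce
  I11: { [L → * C .] }  — reduce
  I12: { [E → L .], [L → * L .] }  — 2 reduces

I12 contains complete items [E → L .], [L → * L .] — reduce-reduce conflict.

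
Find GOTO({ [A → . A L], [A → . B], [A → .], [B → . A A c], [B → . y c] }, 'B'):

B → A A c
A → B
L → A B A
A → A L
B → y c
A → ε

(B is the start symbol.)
{ [A → B .] }

GOTO(I, 'B') = CLOSURE({ [A → αX.β] : [A → α.Xβ] ∈ I, X = 'B' })

Items with dot before 'B', with the dot advanced:
  [A → . B] → [A → B .]
Closure adds nothing (no advanced item has the dot before a non-terminal).

GOTO = { [A → B .] }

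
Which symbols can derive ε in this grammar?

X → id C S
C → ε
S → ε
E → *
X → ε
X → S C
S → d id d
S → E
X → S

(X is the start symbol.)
A non-terminal is nullable if it can derive ε (the empty string): either it has an ε-production, or it has a production whose right-hand side consists entirely of nullable non-terminals.

ε-productions: C → ε, S → ε, X → ε
So C, S, X are immediately nullable.
No further non-terminal can be added: every production for the remaining non-terminals contains a terminal or a non-nullable non-terminal.
Nullable = { 'C', 'S', 'X' }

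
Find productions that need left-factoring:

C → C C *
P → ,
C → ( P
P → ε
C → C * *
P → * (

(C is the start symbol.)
Yes, C has productions with common prefix 'C'

Left-factoring is needed when two productions for the same non-terminal
share a common prefix on the right-hand side.

Productions for C:
  C → C C *
  C → ( P
  C → C * *
Productions for P:
  P → ,
  P → ε
  P → * (

Found common prefix 'C' in productions for C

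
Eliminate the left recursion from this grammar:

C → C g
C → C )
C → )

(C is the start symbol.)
C is directly left-recursive. The standard transformation for
  A → A α₁ | ... | A α_m | β₁ | ... | β_n
is
  A  → β₁ A' | ... | β_n A'
  A' → α₁ A' | ... | α_m A' | ε

C → ) becomes C → ) C'
C → C g becomes C' → g C'
C → C ) becomes C' → ) C'
Add C' → ε

Resulting grammar:
C → ) C'
C' → g C'
C' → ) C'
C' → ε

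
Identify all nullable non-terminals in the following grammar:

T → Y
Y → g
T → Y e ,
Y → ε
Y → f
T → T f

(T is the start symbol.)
{ 'T', 'Y' }

ε-productions: Y → ε
So Y is immediately nullable.
T → Y: every symbol on the right is nullable, so T is nullable too.
Every non-terminal is now nullable.
Nullable = { 'T', 'Y' }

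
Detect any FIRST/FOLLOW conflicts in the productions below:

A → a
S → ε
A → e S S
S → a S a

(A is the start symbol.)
A FIRST/FOLLOW conflict occurs when a non-terminal N has a nullable alternative N → β (β ⇒* ε) and another alternative N → α with FIRST(α) ∩ FOLLOW(N) ≠ ∅: on such a lookahead the parser cannot decide between expanding α and letting N vanish via β.

Nullable non-terminals: S.

S: nullable alternative(s) S → ε; FOLLOW(S) = { $, 'a' }
  S → ε: FIRST \ {ε} = { } — this is the only nullable alternative, skip
  S → a S a: FIRST \ {ε} = { 'a' } — overlaps FOLLOW(S) on { 'a' }: CONFLICT

A has no nullable alternative, so no FIRST/FOLLOW check is needed there.

So the grammar has 1 FIRST/FOLLOW conflict (marked CONFLICT above).

Answer: Yes. S → a S a with FOLLOW(S) on { 'a' }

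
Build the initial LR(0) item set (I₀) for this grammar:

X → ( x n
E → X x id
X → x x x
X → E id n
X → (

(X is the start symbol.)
{ [E → . X x id], [X → . ( x n], [X → . (], [X → . E id n], [X → . x x x], [X' → . X] }

First, augment the grammar with X' → X
I₀ = CLOSURE({ [X' → . X] }):
  [X' → . X] has the dot before X: add [X → . ( x n], [X → . x x x], [X → . E id n], [X → . (]
  [X → . E id n] has the dot before E: add [E → . X x id]
No further items can be added.

I₀ = { [E → . X x id], [X → . ( x n], [X → . (], [X → . E id n], [X → . x x x], [X' → . X] }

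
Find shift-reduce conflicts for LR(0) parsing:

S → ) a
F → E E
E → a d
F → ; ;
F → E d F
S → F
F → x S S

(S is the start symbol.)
No shift-reduce conflicts

Augment with S' → S and build the canonical LR(0) collection (I0 = CLOSURE({[S' → . S]}), then GOTO on every symbol after a dot until no new states appear). It has 16 states:
  I0: { [E → . a d], [F → . ; ;], [F → . E E], [F → . E d F], [F → . x S S], [S → . ) a], [S → . F], [S' → . S] }  — shift
  I1: { [S → ) . a] }  — shift
  I2: { [F → ; . ;] }  — shift
  I3: { [E → . a d], [F → E . E], [F → E . d F] }  — shift
  I4: { [S → F .] }  — reduce
  I5: { [S' → S .] }  — accept
  I6: { [E → a . d] }  — shift
  I7: { [E → . a d], [F → . ; ;], [F → . E E], [F → . E d F], [F → . x S S], [F → x . S S], [S → . ) a], [S → . F] }  — shift
  I8: { [E → . a d], [F → . ; ;], [F → . E E], [F → . E d F], [F → . x S S], [F → x S . S], [S → . ) a], [S → . F] }  — shift
  I9: { [F → x S S .] }  — reduce
  I10: { [E → a d .] }  — reduce
  I11: { [F → E E .] }  — reduce
  I12: { [E → . a d], [F → . ; ;], [F → . E E], [F → . E d F], [F → . x S S], [F → E d . F] }  — shift
  I13: { [F → E d F .] }  — reduce
  I14: { [F → ; ; .] }  — reduce
  I15: { [S → ) a .] }  — reduce

No state contains both a complete item and a shift item.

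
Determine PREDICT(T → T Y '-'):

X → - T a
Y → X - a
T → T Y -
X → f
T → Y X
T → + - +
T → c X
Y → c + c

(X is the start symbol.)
PREDICT(T → T Y '-') = (FIRST(RHS) \ {ε}) ∪ (FOLLOW(T) if ε ∈ FIRST(RHS), i.e. RHS ⇒* ε)
FIRST(T) = { '+', '-', 'c', 'f' }
FIRST(T Y '-') = { '+', '-', 'c', 'f' }
ε ∉ FIRST(T Y '-'), so FOLLOW(T) is not added.
PREDICT(T → T Y '-') = { '+', '-', 'c', 'f' }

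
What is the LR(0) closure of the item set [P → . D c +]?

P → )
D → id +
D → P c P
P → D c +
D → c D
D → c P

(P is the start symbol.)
{ [D → . P c P], [D → . c D], [D → . c P], [D → . id +], [P → . )], [P → . D c +] }

To compute CLOSURE, for each item [A → α.Bβ] where B is a non-terminal, add [B → .γ] for all productions B → γ; repeat for the newly added items until nothing changes.

Start with: [P → . D c +]
  [P → . D c +] has the dot before D: add [D → . id +], [D → . P c P], [D → . c D], [D → . c P]
  [D → . P c P] has the dot before P: add [P → . )]
No further items can be added.

CLOSURE = { [D → . P c P], [D → . c D], [D → . c P], [D → . id +], [P → . )], [P → . D c +] }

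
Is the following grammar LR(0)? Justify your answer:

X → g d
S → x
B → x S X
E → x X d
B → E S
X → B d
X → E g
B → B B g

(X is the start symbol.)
Augment with X' → X and build the canonical LR(0) collection (I0 = CLOSURE({[X' → . X]}), then GOTO on every symbol after a dot until no new states appear). It has 19 states:
  I0: { [B → . B B g], [B → . E S], [B → . x S X], [E → . x X d], [X → . B d], [X → . E g], [X → . g d], [X' → . X] }  — shift
  I1: { [B → . B B g], [B → . E S], [B → . x S X], [B → B . B g], [E → . x X d], [X → B . d] }  — shift
  I2: { [B → E . S], [S → . x], [X → E . g] }  — shift
  I3: { [X' → X .] }  — accept
  I4: { [X → g . d] }  — shift
  I5: { [B → . B B g], [B → . E S], [B → . x S X], [B → x . S X], [E → . x X d], [E → x . X d], [S → . x], [X → . B d], [X → . E g], [X → . g d] }  — shift
  I6: { [B → . B B g], [B → . E S], [B → . x S X], [B → x S . X], [E → . x X d], [X → . B d], [X → . E g], [X → . g d] }  — shift
  I7: { [E → x X . d] }  — shift
  I8: { [B → . B B g], [B → . E S], [B → . x S X], [B → x . S X], [E → . x X d], [E → x . X d], [S → . x], [S → x .], [X → . B d], [X → . E g], [X → . g d] }  — shift, reduce
  I9: { [E → x X d .] }  — reduce
  I10: { [B → x S X .] }  — reduce
  I11: { [X → g d .] }  — reduce
  I12: { [B → E S .] }  — reduce
  I13: { [X → E g .] }  — reduce
  I14: { [S → x .] }  — reduce
  I15: { [B → . B B g], [B → . E S], [B → . x S X], [B → B . B g], [B → B B . g], [E → . x X d] }  — shift
  I16: { [B → E . S], [S → . x] }  — shift
  I17: { [X → B d .] }  — reduce
  I18: { [B → B B g .] }  — reduce

Conflict in state I8:
  Shift-reduce conflict between [S → x .] and [B → . x S X]
So the grammar is NOT LR(0).

Answer: No. Shift-reduce conflict between [S → x .] and [B → . x S X]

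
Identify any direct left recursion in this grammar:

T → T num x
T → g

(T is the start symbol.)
Yes, T is left-recursive

T → T num x: LEFT RECURSIVE (starts with T)
T → g: starts with g

The grammar has direct left recursion on: T.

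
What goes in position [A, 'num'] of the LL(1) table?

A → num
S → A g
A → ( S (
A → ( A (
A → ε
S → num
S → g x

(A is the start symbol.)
A → num

To find M[A, 'num'], we find productions for A where 'num' is in the predict set (PREDICT(N → α) = (FIRST(α) \ {ε}) ∪ (FOLLOW(N) if α ⇒* ε)).

Relevant sets:
  FOLLOW(A) = { $, '(', 'g' }

A → num: PREDICT = { 'num' }
  'num' is in predict set, so this production goes in M[A, 'num']
A → ( S (: PREDICT = { '(' }
A → ( A (: PREDICT = { '(' }
A → ε: PREDICT = { $, '(', 'g' }

M[A, 'num'] = A → num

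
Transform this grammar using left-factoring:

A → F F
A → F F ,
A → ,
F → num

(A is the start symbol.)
Left-factoring transforms A → αβ₁ | αβ₂ into A → αA' and A' → β₁ | β₂
(α is the longest common prefix among the alternatives). Repeat until
no nonterminal has two alternatives with a common prefix.

Round 1: A has alternatives sharing prefix 'F F'. Introduce A': A → F F A'
  Add: A' → ε
  Add: A' → ,

No remaining common prefixes — done.

Resulting grammar:
A → F F A'
A' → ε
A' → ,
A → ,
F → num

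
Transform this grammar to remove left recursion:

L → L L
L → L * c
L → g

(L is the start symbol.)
L is directly left-recursive. The standard transformation for
  A → A α₁ | ... | A α_m | β₁ | ... | β_n
is
  A  → β₁ A' | ... | β_n A'
  A' → α₁ A' | ... | α_m A' | ε

L → g becomes L → g L'
L → L L becomes L' → L L'
L → L * c becomes L' → * c L'
Add L' → ε

Resulting grammar:
L → g L'
L' → L L'
L' → * c L'
L' → ε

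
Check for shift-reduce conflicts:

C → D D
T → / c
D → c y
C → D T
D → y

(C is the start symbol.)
Augment with C' → C and build the canonical LR(0) collection (I0 = CLOSURE({[C' → . C]}), then GOTO on every symbol after a dot until no new states appear). It has 10 states:
  I0: { [C → . D D], [C → . D T], [C' → . C], [D → . c y], [D → . y] }  — shift
  I1: { [C' → C .] }  — accept
  I2: { [C → D . D], [C → D . T], [D → . c y], [D → . y], [T → . / c] }  — shift
  I3: { [D → c . y] }  — shift
  I4: { [D → y .] }  — reduce
  I5: { [D → c y .] }  — reduce
  I6: { [T → / . c] }  — shift
  I7: { [C → D D .] }  — reduce
  I8: { [C → D T .] }  — reduce
  I9: { [T → / c .] }  — reduce

No state contains both a complete item and a shift item.

Answer: No shift-reduce conflicts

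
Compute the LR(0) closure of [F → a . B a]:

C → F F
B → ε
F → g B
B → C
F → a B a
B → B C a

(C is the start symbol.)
{ [B → . B C a], [B → . C], [B → .], [C → . F F], [F → . a B a], [F → . g B], [F → a . B a] }

To compute CLOSURE, for each item [A → α.Bβ] where B is a non-terminal, add [B → .γ] for all productions B → γ; repeat for the newly added items until nothing changes.

Start with: [F → a . B a]
  [F → a . B a] has the dot before B: add [B → .], [B → . C], [B → . B C a]
  [B → . C] has the dot before C: add [C → . F F]
  [C → . F F] has the dot before F: add [F → . g B], [F → . a B a]
No further items can be added.

CLOSURE = { [B → . B C a], [B → . C], [B → .], [C → . F F], [F → . a B a], [F → . g B], [F → a . B a] }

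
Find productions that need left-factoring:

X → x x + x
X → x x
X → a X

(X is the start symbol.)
Left-factoring is needed when two productions for the same non-terminal
share a common prefix on the right-hand side.

Productions for X:
  X → x x + x
  X → x x
  X → a X

Found common prefix 'x x' in productions for X

Answer: Yes, X has productions with common prefix 'x x'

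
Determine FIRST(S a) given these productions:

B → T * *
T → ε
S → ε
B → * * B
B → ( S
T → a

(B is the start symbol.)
{ 'a' }

FIRST sets of the non-terminals involved (from the grammar, by fixed-point iteration):
  FIRST(S) = { ε }

To compute FIRST(S a), process the symbols left to right:
Symbol S is a non-terminal. Add FIRST(S) \ {ε} = { }
S is nullable (ε ∈ FIRST(S)), continue to the next symbol.
Symbol a is a terminal. Add 'a' and stop.
FIRST(S a) = { 'a' }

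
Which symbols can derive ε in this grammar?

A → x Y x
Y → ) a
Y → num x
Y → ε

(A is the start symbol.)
A non-terminal is nullable if it can derive ε (the empty string): either it has an ε-production, or it has a production whose right-hand side consists entirely of nullable non-terminals.

ε-productions: Y → ε
So Y is immediately nullable.
No further non-terminal can be added: every production for the remaining non-terminals contains a terminal or a non-nullable non-terminal.
Nullable = { 'Y' }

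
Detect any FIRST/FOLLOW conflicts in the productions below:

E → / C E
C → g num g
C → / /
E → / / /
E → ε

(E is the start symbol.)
Nullable non-terminals: E.

E: nullable alternative(s) E → ε; FOLLOW(E) = { $ }
  E → / C E: FIRST \ {ε} = { '/' } — disjoint from FOLLOW(E)
  E → / / /: FIRST \ {ε} = { '/' } — disjoint from FOLLOW(E)
  E → ε: FIRST \ {ε} = { } — this is the only nullable alternative, skip

C has no nullable alternative, so no FIRST/FOLLOW check is needed there.

No FIRST/FOLLOW conflicts found.

Answer: No FIRST/FOLLOW conflicts.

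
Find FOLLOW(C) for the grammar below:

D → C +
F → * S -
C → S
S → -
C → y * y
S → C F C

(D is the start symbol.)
{ '*', '+', '-' }

To compute FOLLOW(C), find every occurrence of C on a right-hand side N → α C β: add FIRST(β) \ {ε}, and if β is empty or nullable also add FOLLOW(N). Iterate to a fixed point.

In D → C +: C is followed by '+', add FIRST('+') \ {ε} = { '+' }
In S → C F C: C is followed by F C, add FIRST(F C) \ {ε} = { '*' }
In S → C F C: C is at the end, add FOLLOW(S)

The FOLLOW sets referred to above (computed the same way, to a fixed point):
  FOLLOW(S) = { '*', '+', '-' }

Taking the union: FOLLOW(C) = { '*', '+', '-' }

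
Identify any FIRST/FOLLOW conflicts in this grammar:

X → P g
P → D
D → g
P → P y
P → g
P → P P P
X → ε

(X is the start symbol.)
No FIRST/FOLLOW conflicts.

A FIRST/FOLLOW conflict occurs when a non-terminal N has a nullable alternative N → β (β ⇒* ε) and another alternative N → α with FIRST(α) ∩ FOLLOW(N) ≠ ∅: on such a lookahead the parser cannot decide between expanding α and letting N vanish via β.

Nullable non-terminals: X.
FIRST sets used below: FIRST(P) = { 'g' }

X: nullable alternative(s) X → ε; FOLLOW(X) = { $ }
  X → P g: FIRST \ {ε} = { 'g' } — disjoint from FOLLOW(X)
  X → ε: FIRST \ {ε} = { } — this is the only nullable alternative, skip

D, P have no nullable alternative, so no FIRST/FOLLOW check is needed there.

No FIRST/FOLLOW conflicts found.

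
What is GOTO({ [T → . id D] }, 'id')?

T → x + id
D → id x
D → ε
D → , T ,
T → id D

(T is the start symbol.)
{ [D → . , T ,], [D → . id x], [D → .], [T → id . D] }

GOTO(I, 'id') = CLOSURE({ [A → αX.β] : [A → α.Xβ] ∈ I, X = 'id' })

Items with dot before 'id', with the dot advanced:
  [T → . id D] → [T → id . D]
Closure of the advanced items:
  [T → id . D] has the dot before D: add [D → . id x], [D → .], [D → . , T ,]

GOTO = { [D → . , T ,], [D → . id x], [D → .], [T → id . D] }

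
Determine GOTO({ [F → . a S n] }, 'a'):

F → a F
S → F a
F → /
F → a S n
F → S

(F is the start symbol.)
GOTO(I, 'a') = CLOSURE({ [A → αX.β] : [A → α.Xβ] ∈ I, X = 'a' })

Items with dot before 'a', with the dot advanced:
  [F → . a S n] → [F → a . S n]
Closure of the advanced items:
  [F → a . S n] has the dot before S: add [S → . F a]
  [S → . F a] has the dot before F: add [F → . a F], [F → . /], [F → . a S n], [F → . S]

GOTO = { [F → . /], [F → . S], [F → . a F], [F → . a S n], [F → a . S n], [S → . F a] }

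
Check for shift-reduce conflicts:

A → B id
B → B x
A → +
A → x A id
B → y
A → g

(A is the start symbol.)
No shift-reduce conflicts

A shift-reduce conflict occurs when an LR(0) state has both:
  - a complete (reduce) item [A → α .] (dot at the end), and
  - a shift item [B → β . c γ] (dot before a terminal).

Augment with A' → A and build the canonical LR(0) collection (I0 = CLOSURE({[A' → . A]}), then GOTO on every symbol after a dot until no new states appear). It has 11 states:
  I0: { [A → . +], [A → . B id], [A → . g], [A → . x A id], [A' → . A], [B → . B x], [B → . y] }  — shift
  I1: { [A → + .] }  — reduce
  I2: { [A' → A .] }  — accept
  I3: { [A → B . id], [B → B . x] }  — shift
  I4: { [A → g .] }  — reduce
  I5: { [A → . +], [A → . B id], [A → . g], [A → . x A id], [A → x . A id], [B → . B x], [B → . y] }  — shift
  I6: { [B → y .] }  — reduce
  I7: { [A → x A . id] }  — shift
  I8: { [A → x A id .] }  — reduce
  I9: { [A → B id .] }  — reduce
  I10: { [B → B x .] }  — reduce

No state contains both a complete item and a shift item.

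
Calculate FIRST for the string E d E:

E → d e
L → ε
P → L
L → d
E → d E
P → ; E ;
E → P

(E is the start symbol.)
FIRST sets of the non-terminals involved (from the grammar, by fixed-point iteration):
  FIRST(E) = { ';', 'd', ε }

To compute FIRST(E d E), process the symbols left to right:
Symbol E is a non-terminal. Add FIRST(E) \ {ε} = { ';', 'd' }
E is nullable (ε ∈ FIRST(E)), continue to the next symbol.
Symbol d is a terminal. Add 'd' and stop.
FIRST(E d E) = { ';', 'd' }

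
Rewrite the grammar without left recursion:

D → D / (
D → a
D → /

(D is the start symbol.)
D → a D'
D → / D'
D' → / ( D'
D' → ε

D is directly left-recursive. The standard transformation for
  A → A α₁ | ... | A α_m | β₁ | ... | β_n
is
  A  → β₁ A' | ... | β_n A'
  A' → α₁ A' | ... | α_m A' | ε

D → a becomes D → a D'
D → / becomes D → / D'
D → D / ( becomes D' → / ( D'
Add D' → ε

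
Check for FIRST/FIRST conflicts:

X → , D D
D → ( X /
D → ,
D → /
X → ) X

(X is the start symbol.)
A FIRST/FIRST conflict occurs when two productions N → α and N → β for the same non-terminal have FIRST(α) ∩ FIRST(β) ≠ ∅ (with ε ∈ FIRST of a nullable right-hand side, so two nullable alternatives also conflict).

Productions for X:
  X → , D D: FIRST = { ',' }
  X → ) X: FIRST = { ')' }
Productions for D:
  D → ( X /: FIRST = { '(' }
  D → ,: FIRST = { ',' }
  D → /: FIRST = { '/' }

All alternatives of each non-terminal have pairwise disjoint FIRST sets.

Answer: No FIRST/FIRST conflicts.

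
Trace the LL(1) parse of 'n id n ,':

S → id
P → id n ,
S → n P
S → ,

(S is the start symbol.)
LL(1) parsing maintains a stack (initially the start symbol over $) and the input. At each step: if the stack top is a terminal, match it against the current input token; if it is a non-terminal N, replace it with the RHS of M[N, lookahead] (the unique production whose predict set contains the lookahead).

Stack is shown with the top on the left.

Stack     Input       Action
----------------------------
S $       n id n , $  output S → n P
n P $     n id n , $  match 'n'
P $       id n , $    output P → id n ,
id n , $  id n , $    match 'id'
n , $     n , $       match 'n'
, $       , $         match ','
$         $           accept

The string is accepted.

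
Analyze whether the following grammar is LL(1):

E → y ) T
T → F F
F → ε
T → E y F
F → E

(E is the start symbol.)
Relevant sets:
  FIRST(F) = { 'y', ε }
  FIRST(E) = { 'y' }
  FOLLOW(T) = { $, 'y' }
  FOLLOW(F) = { $, 'y' }

For T:
  PREDICT(T → F F) = { $, 'y' }
  PREDICT(T → E y F) = { 'y' }
For F:
  PREDICT(F → ε) = { $, 'y' }
  PREDICT(F → E) = { 'y' }
E has a single production, so nothing to check there.

Conflict found: Predict set conflict for T: { 'y' }
The grammar is NOT LL(1).

Answer: No. Predict set conflict for T: { 'y' }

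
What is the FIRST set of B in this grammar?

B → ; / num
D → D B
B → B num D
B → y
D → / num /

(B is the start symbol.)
From B → ; / num:
  - ';' is a terminal: add ';' and stop
From B → B num D:
  - B is the symbol being defined: contributes nothing new
    B is not nullable, so stop
From B → y:
  - y is a terminal: add 'y' and stop

Collecting: FIRST(B) = { ';', 'y' }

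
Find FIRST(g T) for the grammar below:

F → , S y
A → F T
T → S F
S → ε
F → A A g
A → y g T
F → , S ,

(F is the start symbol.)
To compute FIRST(g T), process the symbols left to right:
Symbol g is a terminal. Add 'g' and stop.
FIRST(g T) = { 'g' }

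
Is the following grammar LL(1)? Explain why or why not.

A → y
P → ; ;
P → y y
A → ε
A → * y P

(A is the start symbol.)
Yes, the grammar is LL(1).

A grammar is LL(1) if for each non-terminal N with multiple productions, the predict sets of those productions are pairwise disjoint, where PREDICT(N → α) = (FIRST(α) \ {ε}) ∪ (FOLLOW(N) if α ⇒* ε).

Relevant sets:
  FOLLOW(A) = { $ }

For A:
  PREDICT(A → y) = { 'y' }
  PREDICT(A → ε) = { $ }
  PREDICT(A → '*' y P) = { '*' }
For P:
  PREDICT(P → ';' ';') = { ';' }
  PREDICT(P → y y) = { 'y' }

All predict sets are disjoint. The grammar IS LL(1).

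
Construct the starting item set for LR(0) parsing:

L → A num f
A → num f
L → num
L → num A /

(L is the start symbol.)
{ [A → . num f], [L → . A num f], [L → . num A /], [L → . num], [L' → . L] }

First, augment the grammar with L' → L
I₀ = CLOSURE({ [L' → . L] }):
  [L' → . L] has the dot before L: add [L → . A num f], [L → . num], [L → . num A /]
  [L → . A num f] has the dot before A: add [A → . num f]
No further items can be added.

I₀ = { [A → . num f], [L → . A num f], [L → . num A /], [L → . num], [L' → . L] }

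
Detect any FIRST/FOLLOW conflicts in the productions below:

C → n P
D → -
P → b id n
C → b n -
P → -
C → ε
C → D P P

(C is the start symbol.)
No FIRST/FOLLOW conflicts.

Nullable non-terminals: C.
FIRST sets used below: FIRST(D) = { '-' }

C: nullable alternative(s) C → ε; FOLLOW(C) = { $ }
  C → n P: FIRST \ {ε} = { 'n' } — disjoint from FOLLOW(C)
  C → b n -: FIRST \ {ε} = { 'b' } — disjoint from FOLLOW(C)
  C → ε: FIRST \ {ε} = { } — this is the only nullable alternative, skip
  C → D P P: FIRST \ {ε} = { '-' } — disjoint from FOLLOW(C)

D, P have no nullable alternative, so no FIRST/FOLLOW check is needed there.

No FIRST/FOLLOW conflicts found.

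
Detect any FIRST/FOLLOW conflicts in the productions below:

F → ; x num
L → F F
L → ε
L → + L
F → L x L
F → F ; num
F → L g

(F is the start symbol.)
Yes. L → F F with FOLLOW(L) on { '+', ';', 'g', 'x' }; L → '+' L with FOLLOW(L) on { '+' }

A FIRST/FOLLOW conflict occurs when a non-terminal N has a nullable alternative N → β (β ⇒* ε) and another alternative N → α with FIRST(α) ∩ FOLLOW(N) ≠ ∅: on such a lookahead the parser cannot decide between expanding α and letting N vanish via β.

Nullable non-terminals: L.
FIRST sets used below: FIRST(F) = { '+', ';', 'g', 'x' }

L: nullable alternative(s) L → ε; FOLLOW(L) = { $, '+', ';', 'g', 'x' }
  L → F F: FIRST \ {ε} = { '+', ';', 'g', 'x' } — overlaps FOLLOW(L) on { '+', ';', 'g', 'x' }: CONFLICT
  L → ε: FIRST \ {ε} = { } — this is the only nullable alternative, skip
  L → + L: FIRST \ {ε} = { '+' } — overlaps FOLLOW(L) on { '+' }: CONFLICT

F has no nullable alternative, so no FIRST/FOLLOW check is needed there.

So the grammar has 2 FIRST/FOLLOW conflicts (marked CONFLICT above).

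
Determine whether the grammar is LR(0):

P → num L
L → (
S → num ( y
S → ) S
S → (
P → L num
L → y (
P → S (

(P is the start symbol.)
Augment with P' → P and build the canonical LR(0) collection (I0 = CLOSURE({[P' → . P]}), then GOTO on every symbol after a dot until no new states appear). It has 18 states:
  I0: { [L → . (], [L → . y (], [P → . L num], [P → . S (], [P → . num L], [P' → . P], [S → . (], [S → . ) S], [S → . num ( y] }  — shift
  I1: { [L → ( .], [S → ( .] }  — 2 reduces
  I2: { [S → ) . S], [S → . (], [S → . ) S], [S → . num ( y] }  — shift
  I3: { [P → L . num] }  — shift
  I4: { [P' → P .] }  — accept
  I5: { [P → S . (] }  — shift
  I6: { [L → . (], [L → . y (], [P → num . L], [S → num . ( y] }  — shift
  I7: { [L → y . (] }  — shift
  I8: { [L → y ( .] }  — reduce
  I9: { [L → ( .], [S → num ( . y] }  — shift, reduce
  I10: { [P → num L .] }  — reduce
  I11: { [S → num ( y .] }  — reduce
  I12: { [P → S ( .] }  — reduce
  I13: { [P → L num .] }  — reduce
  I14: { [S → ( .] }  — reduce
  I15: { [S → ) S .] }  — reduce
  I16: { [S → num . ( y] }  — shift
  I17: { [S → num ( . y] }  — shift

Conflict in state I1:
  Reduce-reduce conflict: [L → ( .] and [S → ( .]
So the grammar is NOT LR(0).

Answer: No. Reduce-reduce conflict: [L → ( .] and [S → ( .]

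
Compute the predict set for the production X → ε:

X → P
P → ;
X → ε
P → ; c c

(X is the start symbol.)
{ $ }

PREDICT(X → ε) = (FIRST(RHS) \ {ε}) ∪ (FOLLOW(X) if ε ∈ FIRST(RHS), i.e. RHS ⇒* ε)
The right-hand side is ε (FIRST(ε) = { ε }), so the predict set is FOLLOW(X) = { $ }
PREDICT(X → ε) = { $ }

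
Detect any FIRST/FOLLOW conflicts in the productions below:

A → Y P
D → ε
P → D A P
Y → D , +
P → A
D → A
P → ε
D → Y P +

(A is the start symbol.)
Yes. D → A with FOLLOW(D) on { ',' }; D → Y P '+' with FOLLOW(D) on { ',' }; P → D A P with FOLLOW(P) on { ',' }; P → A with FOLLOW(P) on { ',' }

Nullable non-terminals: D, P.
FIRST sets used below: FIRST(A) = { ',' }, FIRST(Y) = { ',' }, FIRST(D) = { ',', ε }

D: nullable alternative(s) D → ε; FOLLOW(D) = { ',' }
  D → ε: FIRST \ {ε} = { } — this is the only nullable alternative, skip
  D → A: FIRST \ {ε} = { ',' } — overlaps FOLLOW(D) on { ',' }: CONFLICT
  D → Y P +: FIRST \ {ε} = { ',' } — overlaps FOLLOW(D) on { ',' }: CONFLICT

P: nullable alternative(s) P → ε; FOLLOW(P) = { $, '+', ',' }
  P → D A P: FIRST \ {ε} = { ',' } — overlaps FOLLOW(P) on { ',' }: CONFLICT
  P → A: FIRST \ {ε} = { ',' } — overlaps FOLLOW(P) on { ',' }: CONFLICT
  P → ε: FIRST \ {ε} = { } — this is the only nullable alternative, skip

A, Y have no nullable alternative, so no FIRST/FOLLOW check is needed there.

So the grammar has 4 FIRST/FOLLOW conflicts (marked CONFLICT above).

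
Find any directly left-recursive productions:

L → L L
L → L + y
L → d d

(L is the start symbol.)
L → L L: LEFT RECURSIVE (starts with L)
L → L + y: LEFT RECURSIVE (starts with L)
L → d d: starts with d

The grammar has direct left recursion on: L.

Answer: Yes, L is left-recursive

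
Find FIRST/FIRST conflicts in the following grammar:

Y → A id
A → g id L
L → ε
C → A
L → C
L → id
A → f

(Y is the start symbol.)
No FIRST/FIRST conflicts.

FIRST sets of the non-terminals at (or reachable through a nullable prefix from) the front of some alternative:
  FIRST(C) = { 'f', 'g' }

Productions for A:
  A → g id L: FIRST = { 'g' }
  A → f: FIRST = { 'f' }
Productions for L:
  L → ε: FIRST = { ε }
  L → C: FIRST = { 'f', 'g' }
  L → id: FIRST = { 'id' }
Y, C have only one production, so no FIRST/FIRST conflict is possible there.

All alternatives of each non-terminal have pairwise disjoint FIRST sets.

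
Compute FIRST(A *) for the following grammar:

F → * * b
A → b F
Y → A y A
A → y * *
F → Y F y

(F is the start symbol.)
{ 'b', 'y' }

FIRST sets of the non-terminals involved (from the grammar, by fixed-point iteration):
  FIRST(A) = { 'b', 'y' }

To compute FIRST(A *), process the symbols left to right:
Symbol A is a non-terminal. Add FIRST(A) \ {ε} = { 'b', 'y' }
A is not nullable (ε ∉ FIRST(A)), so stop here.
FIRST(A *) = { 'b', 'y' }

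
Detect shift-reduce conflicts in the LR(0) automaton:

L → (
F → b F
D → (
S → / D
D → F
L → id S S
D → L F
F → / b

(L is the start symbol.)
Augment with L' → L and build the canonical LR(0) collection (I0 = CLOSURE({[L' → . L]}), then GOTO on every symbol after a dot until no new states appear). It has 16 states:
  I0: { [L → . (], [L → . id S S], [L' → . L] }  — shift
  I1: { [L → ( .] }  — reduce
  I2: { [L' → L .] }  — accept
  I3: { [L → id . S S], [S → . / D] }  — shift
  I4: { [D → . (], [D → . F], [D → . L F], [F → . / b], [F → . b F], [L → . (], [L → . id S S], [S → / . D] }  — shift
  I5: { [L → id S . S], [S → . / D] }  — shift
  I6: { [L → id S S .] }  — reduce
  I7: { [D → ( .], [L → ( .] }  — 2 reduces
  I8: { [F → / . b] }  — shift
  I9: { [S → / D .] }  — reduce
  I10: { [D → F .] }  — reduce
  I11: { [D → L . F], [F → . / b], [F → . b F] }  — shift
  I12: { [F → . / b], [F → . b F], [F → b . F] }  — shift
  I13: { [F → b F .] }  — reduce
  I14: { [D → L F .] }  — reduce
  I15: { [F → / b .] }  — reduce

No state contains both a complete item and a shift item.

Answer: No shift-reduce conflicts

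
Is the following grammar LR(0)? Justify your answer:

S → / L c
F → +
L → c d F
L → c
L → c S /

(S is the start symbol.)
Augment with S' → S and build the canonical LR(0) collection (I0 = CLOSURE({[S' → . S]}), then GOTO on every symbol after a dot until no new states appear). It has 11 states:
  I0: { [S → . / L c], [S' → . S] }  — shift
  I1: { [L → . c S /], [L → . c d F], [L → . c], [S → / . L c] }  — shift
  I2: { [S' → S .] }  — accept
  I3: { [S → / L . c] }  — shift
  I4: { [L → c . S /], [L → c . d F], [L → c .], [S → . / L c] }  — shift, reduce
  I5: { [L → c S . /] }  — shift
  I6: { [F → . +], [L → c d . F] }  — shift
  I7: { [F → + .] }  — reduce
  I8: { [L → c d F .] }  — reduce
  I9: { [L → c S / .] }  — reduce
  I10: { [S → / L c .] }  — reduce

Conflict in state I4:
  Shift-reduce conflict between [L → c .] and [L → c . d F]
So the grammar is NOT LR(0).

Answer: No. Shift-reduce conflict between [L → c .] and [L → c . d F]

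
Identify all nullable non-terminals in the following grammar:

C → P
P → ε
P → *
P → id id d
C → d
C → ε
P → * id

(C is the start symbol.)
{ 'C', 'P' }

A non-terminal is nullable if it can derive ε (the empty string): either it has an ε-production, or it has a production whose right-hand side consists entirely of nullable non-terminals.

ε-productions: P → ε, C → ε
So P, C are immediately nullable.
Every non-terminal is now nullable.
Nullable = { 'C', 'P' }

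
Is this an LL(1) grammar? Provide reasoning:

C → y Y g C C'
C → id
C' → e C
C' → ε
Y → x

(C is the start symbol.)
No. Predict set conflict for C': { 'e' }

A grammar is LL(1) if for each non-terminal N with multiple productions, the predict sets of those productions are pairwise disjoint, where PREDICT(N → α) = (FIRST(α) \ {ε}) ∪ (FOLLOW(N) if α ⇒* ε).

Relevant sets:
  FOLLOW(C') = { $, 'e' }

For C:
  PREDICT(C → y Y g C C') = { 'y' }
  PREDICT(C → id) = { 'id' }
For C':
  PREDICT(C' → e C) = { 'e' }
  PREDICT(C' → ε) = { $, 'e' }
Y has a single production, so nothing to check there.

Conflict found: Predict set conflict for C': { 'e' }
The grammar is NOT LL(1).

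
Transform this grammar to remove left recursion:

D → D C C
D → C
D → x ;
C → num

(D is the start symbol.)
D → C D'
D → x ; D'
D' → C C D'
D' → ε
C → num

D is directly left-recursive. The standard transformation for
  A → A α₁ | ... | A α_m | β₁ | ... | β_n
is
  A  → β₁ A' | ... | β_n A'
  A' → α₁ A' | ... | α_m A' | ε

D → C becomes D → C D'
D → x ; becomes D → x ; D'
D → D C C becomes D' → C C D'
Add D' → ε

Productions for other non-terminals are unchanged:
  C → num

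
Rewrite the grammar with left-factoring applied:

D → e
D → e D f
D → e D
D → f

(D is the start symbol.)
Left-factoring transforms A → αβ₁ | αβ₂ into A → αA' and A' → β₁ | β₂
(α is the longest common prefix among the alternatives). Repeat until
no nonterminal has two alternatives with a common prefix.

Round 1: D has alternatives sharing prefix 'e'. Introduce D': D → e D'
  Add: D' → ε
  Add: D' → D f
  Add: D' → D

Round 2: D' has alternatives sharing prefix 'D'. Introduce D'': D' → D D''
  Add: D'' → f
  Add: D'' → ε

No remaining common prefixes — done.

Resulting grammar:
D → e D'
D' → ε
D' → D D''
D'' → f
D'' → ε
D → f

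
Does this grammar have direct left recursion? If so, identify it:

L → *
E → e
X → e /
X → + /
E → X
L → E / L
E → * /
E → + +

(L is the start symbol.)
No direct left recursion

Direct left recursion occurs when N → N α for some non-terminal N (the right-hand side begins with the left-hand side itself).

L → *: starts with '*'
E → e: starts with e
X → e /: starts with e
X → + /: starts with '+'
E → X: starts with X
L → E / L: starts with E
E → * /: starts with '*'
E → + +: starts with '+'

No direct left recursion found.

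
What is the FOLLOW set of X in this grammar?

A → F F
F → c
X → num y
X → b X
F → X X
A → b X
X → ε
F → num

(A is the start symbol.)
To compute FOLLOW(X), find every occurrence of X on a right-hand side N → α X β: add FIRST(β) \ {ε}, and if β is empty or nullable also add FOLLOW(N). Iterate to a fixed point.

In X → b X: X is at the end; this adds FOLLOW(X) to itself — nothing new
In F → X X: X is followed by X, add FIRST(X) \ {ε} = { 'b', 'num' }
  X is nullable, so also add FOLLOW(F)
In F → X X: X is at the end, add FOLLOW(F)
In A → b X: X is at the end, add FOLLOW(A)

The FOLLOW sets referred to above (computed the same way, to a fixed point):
  FOLLOW(F) = { $, 'b', 'c', 'num' }
  FOLLOW(A) = { $ }

Taking the union: FOLLOW(X) = { $, 'b', 'c', 'num' }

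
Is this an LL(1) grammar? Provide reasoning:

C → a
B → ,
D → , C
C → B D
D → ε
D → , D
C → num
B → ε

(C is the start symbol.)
No. Predict set conflict for B: { ',' }

A grammar is LL(1) if for each non-terminal N with multiple productions, the predict sets of those productions are pairwise disjoint, where PREDICT(N → α) = (FIRST(α) \ {ε}) ∪ (FOLLOW(N) if α ⇒* ε).

Relevant sets:
  FIRST(B) = { ',', ε }
  FIRST(D) = { ',', ε }
  FOLLOW(C) = { $ }
  FOLLOW(B) = { $, ',' }
  FOLLOW(D) = { $ }

For C:
  PREDICT(C → a) = { 'a' }
  PREDICT(C → B D) = { $, ',' }
  PREDICT(C → num) = { 'num' }
For B:
  PREDICT(B → ',') = { ',' }
  PREDICT(B → ε) = { $, ',' }
For D:
  PREDICT(D → ',' C) = { ',' }
  PREDICT(D → ε) = { $ }
  PREDICT(D → ',' D) = { ',' }

Conflict found: Predict set conflict for B: { ',' }
The grammar is NOT LL(1).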